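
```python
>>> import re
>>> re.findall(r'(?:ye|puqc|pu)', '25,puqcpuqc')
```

['puqc', 'puqc']

Alternation isn't longest-match — the leftmost alternative that fits at this position is chosen.
With no groups in the pattern, `findall` gives back each whole match — 2 here.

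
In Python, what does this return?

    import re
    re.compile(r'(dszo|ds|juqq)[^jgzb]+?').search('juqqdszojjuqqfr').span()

(0, 5)

The match spans [0:5] → 'juqqd'.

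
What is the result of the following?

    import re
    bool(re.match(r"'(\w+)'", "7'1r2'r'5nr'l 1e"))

With `match`, the pattern is implicitly anchored at the beginning.
Here the string doesn't start with a match, so the call returns None, and `bool(None)` is False.

False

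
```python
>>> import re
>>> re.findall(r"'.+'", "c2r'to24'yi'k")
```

No capturing groups, so `findall` returns the 1 full match string.

["'to24'yi'"]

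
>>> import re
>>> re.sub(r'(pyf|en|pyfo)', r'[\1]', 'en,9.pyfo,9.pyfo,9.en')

'[en],9.[pyf]o,9.[pyf]o,9.[en]'

Alternation tries branches left to right and keeps the first one that lets the overall match succeed at that position.
Matches: at [0:2] → 'en'; at [5:8] → 'pyf'; at [12:15] → 'pyf'; at [19:21] → 'en'.
`\1` in the replacement pulls in group 1's text for each match.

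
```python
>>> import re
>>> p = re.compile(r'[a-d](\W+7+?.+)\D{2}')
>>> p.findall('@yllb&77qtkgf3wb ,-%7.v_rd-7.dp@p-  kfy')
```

['&77qtkgf3wb ,-%7.v_rd-7.dp@p-  k']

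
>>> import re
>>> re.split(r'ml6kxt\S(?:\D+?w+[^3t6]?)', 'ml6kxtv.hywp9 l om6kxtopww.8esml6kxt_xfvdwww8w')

['', '9 l om6kxtopww.8es', 'w']

This matches the literal 'ml6', then the literal 'kxt', then a non-whitespace character; then one or more of a non-digit (lazy), then one or more of a literal 'w', then optionally any character except [3t6] (non-capturing group).
Each match becomes a cut point; 3 segments remain.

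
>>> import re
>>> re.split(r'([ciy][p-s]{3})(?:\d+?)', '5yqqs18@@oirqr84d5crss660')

['5', 'yqqs', '8@@o', 'irqr', '4d5', 'crss', '60']

Lazy quantifiers expand one character at a time until the remainder of the pattern can match.
`re.split` interleaves the captured-group text with the surrounding fragments.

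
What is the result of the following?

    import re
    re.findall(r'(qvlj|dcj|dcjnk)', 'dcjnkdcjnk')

['dcj', 'dcj']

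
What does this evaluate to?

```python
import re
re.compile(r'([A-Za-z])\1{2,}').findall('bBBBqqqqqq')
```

`\1` has to match the exact text group 1 already captured.
Because there's exactly one group, `findall` drops the full match and keeps group 1 from each hit.

['B', 'q']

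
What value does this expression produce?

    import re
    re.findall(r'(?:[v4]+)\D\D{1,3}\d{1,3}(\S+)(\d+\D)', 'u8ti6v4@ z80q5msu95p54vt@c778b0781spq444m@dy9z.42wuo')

The pattern matches one or more of one of [v4] (non-capturing group); then a non-digit, then 1 to 3 of a non-digit, then 1 to 3 of a digit; then one or more of a non-whitespace character (captured); then one or more of a digit, then a non-digit (captured).
Walking the string: at [5:50] match 'v4@ z80q5msu95p54vt@c778b0781spq444m@dy9z.42w', groups = ('q5msu95p54vt@c778b0781spq444m@dy9z.4', '2w').
2 groups means the one result is a tuple of 2 captured strings — 1 here.

[('q5msu95p54vt@c778b0781spq444m@dy9z.4', '2w')]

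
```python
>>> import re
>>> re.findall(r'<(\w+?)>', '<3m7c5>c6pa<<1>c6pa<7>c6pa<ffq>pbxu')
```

Because there's exactly one group, `findall` drops the full match and keeps group 1 from each hit.

['3m7c5', '1', '7', 'ffq']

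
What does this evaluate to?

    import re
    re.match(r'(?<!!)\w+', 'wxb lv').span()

With `match`, the pattern is implicitly anchored at the beginning.
The match spans [0:3] → 'wxb'.

(0, 3)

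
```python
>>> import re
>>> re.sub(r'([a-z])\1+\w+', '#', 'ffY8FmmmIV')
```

`\1` is not a pattern — it's the concrete string captured by group 1, re-applied verbatim.
`sub` substitutes '#' at each match site.

'#'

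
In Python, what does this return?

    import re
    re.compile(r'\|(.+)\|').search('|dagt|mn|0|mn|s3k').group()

'|dagt|mn|0|mn|'

`re.search` tries every starting position until one works.
The match spans [0:14] → '|dagt|mn|0|mn|'.
Captured: group 1 = 'dagt|mn|0|mn'.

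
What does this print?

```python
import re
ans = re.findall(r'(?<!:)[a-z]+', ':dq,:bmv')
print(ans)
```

`(?!…)`/`(?<!…)` only lets a position through if the neighbouring text does NOT match; no characters are consumed.
Walking the string: at [2:3] → 'q'; at [6:8] → 'mv'.
Since nothing is captured, `findall` lists the 2 matched substrings directly.

['q', 'mv']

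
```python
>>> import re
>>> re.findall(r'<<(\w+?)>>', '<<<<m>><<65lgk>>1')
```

Walking the string: at [2:7] match '<<m>>', group 1 = 'm'; at [7:16] match '<<65lgk>>', group 1 = '65lgk'.
One capturing group, so `findall` returns just the captured substring from each match — 2 in all.

['m', '65lgk']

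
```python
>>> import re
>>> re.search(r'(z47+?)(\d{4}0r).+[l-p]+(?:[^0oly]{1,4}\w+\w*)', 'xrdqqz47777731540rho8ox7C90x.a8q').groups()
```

('z477777', '31540r')

Pattern: the literal 'z4', then one or more of a literal '7' (lazy) (captured); then exactly 4 of a digit, then the literal '0r' (captured); then one or more of any character, then one or more of a character in [l-p]; then 1 to 4 of any character except [0oly], then one or more of a word character, then zero or more of a word character (non-capturing group).
Unlike `match`, `search` isn't anchored — it looks for the pattern anywhere in the string.
The match spans [5:28] → 'z47777731540rho8ox7C90x'.
Captured: group 1 = 'z477777', group 2 = '31540r'.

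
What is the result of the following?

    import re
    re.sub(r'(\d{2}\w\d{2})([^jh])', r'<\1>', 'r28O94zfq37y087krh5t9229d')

'r<28O94>fq<37y08>krh5t9229d'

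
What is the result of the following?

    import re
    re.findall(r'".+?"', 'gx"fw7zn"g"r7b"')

['"fw7zn"', '"r7b"']

Walking the string: at [2:9] → '"fw7zn"'; at [10:15] → '"r7b"'.
Since nothing is captured, `findall` lists the 2 matched substrings directly.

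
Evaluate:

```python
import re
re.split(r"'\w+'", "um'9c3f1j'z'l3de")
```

Matches to split on: at [2:10] → "'9c3f1j'".
Splitting on the pattern gives 2 pieces.

['um', "z'l3de"]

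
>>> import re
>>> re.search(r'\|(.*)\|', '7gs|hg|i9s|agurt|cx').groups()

('hg|i9s|agurt',)

The match spans [3:17] → '|hg|i9s|agurt|'.
Captured: group 1 = 'hg|i9s|agurt'.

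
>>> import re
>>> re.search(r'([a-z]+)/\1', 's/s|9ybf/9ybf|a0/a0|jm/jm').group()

`\1` has to match the exact text group 1 already captured.
The match spans [0:3] → 's/s'.

's/s'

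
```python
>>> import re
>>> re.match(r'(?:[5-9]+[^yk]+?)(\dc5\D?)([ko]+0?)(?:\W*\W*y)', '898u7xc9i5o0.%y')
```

None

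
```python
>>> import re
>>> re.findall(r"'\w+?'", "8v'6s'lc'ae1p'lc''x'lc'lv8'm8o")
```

`findall` yields the raw match text (4 of them) because the pattern has no groups.

["'6s'", "'ae1p'", "'x'", "'lv8'"]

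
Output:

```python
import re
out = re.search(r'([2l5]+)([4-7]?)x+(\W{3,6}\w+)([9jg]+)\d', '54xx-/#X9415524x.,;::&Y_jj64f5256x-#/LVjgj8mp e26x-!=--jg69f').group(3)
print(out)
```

-/#X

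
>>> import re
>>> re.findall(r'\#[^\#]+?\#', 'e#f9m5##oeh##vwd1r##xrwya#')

Since nothing is captured, `findall` lists the 4 matched substrings directly.

['#f9m5#', '#oeh#', '#vwd1r#', '#xrwya#']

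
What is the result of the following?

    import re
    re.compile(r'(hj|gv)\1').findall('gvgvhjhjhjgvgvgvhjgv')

['gv', 'hj', 'gv']

A backreference is literal: `\1` must see the identical characters the first group matched.
Scanning left to right: at [0:4] match 'gvgv', group 1 = 'gv'; at [4:8] match 'hjhj', group 1 = 'hj'; at [10:14] match 'gvgv', group 1 = 'gv'.
One capturing group, so `findall` returns just the captured substring from each match — 3 in all.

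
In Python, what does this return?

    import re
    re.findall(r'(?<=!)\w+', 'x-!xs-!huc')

['xs', 'huc']

The positive lookaround only admits positions where the adjacent text matches; those characters stay outside the span.
Scanning left to right: at [3:5] → 'xs'; at [7:10] → 'huc'.
Since nothing is captured, `findall` lists the 2 matched substrings directly.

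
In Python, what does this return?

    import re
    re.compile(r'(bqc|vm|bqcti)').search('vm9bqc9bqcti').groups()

`re.search` tries every starting position until one works.
The match spans [0:2] → 'vm'.
Captured: group 1 = 'vm'.

('vm',)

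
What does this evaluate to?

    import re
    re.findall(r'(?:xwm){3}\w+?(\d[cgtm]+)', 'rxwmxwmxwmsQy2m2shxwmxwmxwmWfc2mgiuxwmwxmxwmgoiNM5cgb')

['2m', '2mg']

A `+?`/`*?`/`{m,n}?` starts at its minimum and grows only as far as needed for what follows to match.
`findall` collects group 1 from each match (2 total).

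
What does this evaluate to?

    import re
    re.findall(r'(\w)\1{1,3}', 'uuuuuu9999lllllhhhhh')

['u', 'u', '9', 'l', 'h']

The backreference `\1` re-matches whatever the first group consumed, character for character.
Walking the string: at [0:4] match 'uuuu', group 1 = 'u'; at [4:6] match 'uu', group 1 = 'u'; at [6:10] match '9999', group 1 = '9'; at [10:14] match 'llll', group 1 = 'l'; at [15:19] match 'hhhh', group 1 = 'h'.
One capturing group, so `findall` returns just the captured substring from each match — 5 in all.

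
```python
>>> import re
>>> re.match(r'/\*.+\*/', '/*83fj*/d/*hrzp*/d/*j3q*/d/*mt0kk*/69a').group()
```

`match` is anchored at position 0; if the pattern doesn't fit there, it returns None.
The match spans [0:35] → '/*83fj*/d/*hrzp*/d/*j3q*/d/*mt0kk*/'.

'/*83fj*/d/*hrzp*/d/*j3q*/d/*mt0kk*/'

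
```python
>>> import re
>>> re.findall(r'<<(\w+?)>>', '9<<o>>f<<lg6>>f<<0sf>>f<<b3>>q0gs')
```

One capturing group, so `findall` returns just the captured substring from each match — 4 in all.

['o', 'lg6', '0sf', 'b3']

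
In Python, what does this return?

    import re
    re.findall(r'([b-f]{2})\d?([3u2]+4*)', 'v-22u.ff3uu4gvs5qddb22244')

With 2 capturing groups, `findall` returns a 2-tuple per match.

[('ff', 'uu4'), ('db', '2244')]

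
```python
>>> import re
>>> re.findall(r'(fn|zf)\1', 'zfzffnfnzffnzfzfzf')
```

['zf', 'fn', 'zf']

`\1` has to match the exact text group 1 already captured.
Matches: at [0:4] match 'zfzf', group 1 = 'zf'; at [4:8] match 'fnfn', group 1 = 'fn'; at [12:16] match 'zfzf', group 1 = 'zf'.
With a single group, `findall` returns only what that group captured — 3 items.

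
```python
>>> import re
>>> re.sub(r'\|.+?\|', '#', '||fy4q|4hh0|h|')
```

Because the quantifier is non-greedy, it stops expanding at the earliest point where the rest of the pattern can succeed.
Matches: at [0:7] → '||fy4q|'; at [11:14] → '|h|'.
`sub` substitutes '#' at each match site.

'#4hh0#'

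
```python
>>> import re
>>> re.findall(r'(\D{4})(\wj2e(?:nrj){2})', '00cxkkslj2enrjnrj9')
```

[('xkks', 'lj2enrjnrj')]

This matches exactly 4 of a non-digit (captured); then a word character, then the literal 'j2e', then the literal 'nrj' repeated 2 times (captured).
Scanning left to right: at [3:17] match 'xkkslj2enrjnrj', groups = ('xkks', 'lj2enrjnrj').
2 groups means the one result is a tuple of 2 captured strings — 1 here.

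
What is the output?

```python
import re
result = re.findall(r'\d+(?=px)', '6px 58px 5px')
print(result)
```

The lookaround is zero-width — it requires the adjacent text to match without consuming it, so the asserted text isn't part of the match.
Scanning left to right: at [0:1] → '6'; at [4:6] → '58'; at [9:10] → '5'.
With no groups in the pattern, `findall` gives back each whole match — 3 here.

['6', '58', '5']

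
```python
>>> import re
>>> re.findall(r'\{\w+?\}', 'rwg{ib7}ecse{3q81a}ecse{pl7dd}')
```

['{ib7}', '{3q81a}', '{pl7dd}']

Since nothing is captured, `findall` lists the 3 matched substrings directly.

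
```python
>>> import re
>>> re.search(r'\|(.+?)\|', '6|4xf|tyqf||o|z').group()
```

The `?` after the quantifier makes it lazy — it takes as little as possible before letting the rest of the pattern try.
`search` walks the string left to right and returns the first match it finds.
The match spans [1:6] → '|4xf|'.
Captured: group 1 = '4xf'.

'|4xf|'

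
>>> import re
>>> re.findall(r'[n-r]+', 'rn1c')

['rn']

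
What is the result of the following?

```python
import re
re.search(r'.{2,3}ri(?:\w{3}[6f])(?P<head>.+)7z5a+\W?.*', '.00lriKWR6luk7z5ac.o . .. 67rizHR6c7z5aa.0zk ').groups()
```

The pattern matches 2 to 3 of any character, then the literal 'ri'; then exactly 3 of a word character, then one of [6f] (non-capturing group); then one or more of any character (captured as 'head'); then the literal '7z5', then one or more of the literal 'a'; then optionally a non-word character, then zero or more of any character.
`re.search` scans for the first position where the pattern succeeds.
The match spans [1:45] → '00lriKWR6luk7z5ac.o . .. 67rizHR6c7z5aa.0zk '.
Captured: group 1 = 'luk7z5ac.o . .. 67rizHR6c'.

('luk7z5ac.o . .. 67rizHR6c',)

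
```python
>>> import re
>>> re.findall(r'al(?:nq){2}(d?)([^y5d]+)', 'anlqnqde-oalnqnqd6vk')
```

[('d', '6vk')]

The pattern matches the literal 'al', then the literal 'nq' repeated 2 times; then optionally a literal 'd' (captured); then one or more of any character except [y5d] (captured).
Multiple groups make `findall` return tuples — one 2-tuple for the one match.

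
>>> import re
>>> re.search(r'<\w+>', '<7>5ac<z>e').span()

The match spans [0:3] → '<7>'.

(0, 3)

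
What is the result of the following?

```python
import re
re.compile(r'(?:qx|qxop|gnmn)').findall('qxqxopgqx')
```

['qx', 'qx', 'qx']

Branches in `(...|...)` are attempted left-to-right; the first branch that allows the whole pattern to succeed is taken.
Since nothing is captured, `findall` lists the 3 matched substrings directly.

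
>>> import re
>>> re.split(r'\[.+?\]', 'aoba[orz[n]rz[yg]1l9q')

['aoba', 'rz', '1l9q']

The string is cut at each match, leaving 3 pieces.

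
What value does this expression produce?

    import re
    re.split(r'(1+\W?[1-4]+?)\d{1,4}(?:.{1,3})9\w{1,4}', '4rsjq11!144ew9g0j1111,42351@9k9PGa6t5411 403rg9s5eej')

['4rsjq', '11!1', '', '111,4', 't54', '11 4', 'j']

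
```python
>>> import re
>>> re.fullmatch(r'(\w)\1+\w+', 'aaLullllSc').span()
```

(0, 10)

`\1` is not a pattern — it's the concrete string captured by group 1, re-applied verbatim.
For `fullmatch`, every character of the input must be accounted for by the pattern.
The match spans [0:10] → 'aaLullllSc'.
Captured: group 1 = 'a'.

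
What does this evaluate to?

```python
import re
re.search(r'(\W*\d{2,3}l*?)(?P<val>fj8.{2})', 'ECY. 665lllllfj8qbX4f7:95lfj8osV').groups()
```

The match spans [3:18] → '. 665lllllfj8qb'.
Captured: group 1 = '. 665lllll', group 2 = 'fj8qb'.

('. 665lllll', 'fj8qb')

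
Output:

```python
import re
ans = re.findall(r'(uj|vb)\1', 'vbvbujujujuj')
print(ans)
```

['vb', 'uj', 'uj']

A backreference is literal: `\1` must see the identical characters the first group matched.
With a single group, `findall` returns only what that group captured — 3 items.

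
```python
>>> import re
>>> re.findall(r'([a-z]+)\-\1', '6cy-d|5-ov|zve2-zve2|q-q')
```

`\1` has to match the exact text group 1 already captured.
One capturing group, so `findall` returns just the captured substring from the one match — 1 in all.

['q']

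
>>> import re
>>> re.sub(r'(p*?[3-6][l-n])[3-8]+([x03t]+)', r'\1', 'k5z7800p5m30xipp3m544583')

'k5z7800p5mipp3m'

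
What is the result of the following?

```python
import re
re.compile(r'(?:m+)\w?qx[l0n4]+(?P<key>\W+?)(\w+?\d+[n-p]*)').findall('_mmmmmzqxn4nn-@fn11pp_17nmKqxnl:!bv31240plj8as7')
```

A `+?`/`*?`/`{m,n}?` starts at its minimum and grows only as far as needed for what follows to match.
`findall` packs the 2 group values into a tuple for every match.

[('-@', 'fn11pp'), (':!', 'bv31240p')]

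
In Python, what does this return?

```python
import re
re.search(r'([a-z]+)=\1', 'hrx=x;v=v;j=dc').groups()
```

A backreference is literal: `\1` must see the identical characters the first group matched.
`search` walks the string left to right and returns the first match it finds.
The match spans [2:5] → 'x=x'.
Captured: group 1 = 'x'.

('x',)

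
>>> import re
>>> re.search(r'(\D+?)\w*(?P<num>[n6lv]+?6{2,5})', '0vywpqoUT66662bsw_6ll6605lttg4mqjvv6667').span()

(1, 38)

The match spans [1:38] → 'vywpqoUT66662bsw_6ll6605lttg4mqjvv666'.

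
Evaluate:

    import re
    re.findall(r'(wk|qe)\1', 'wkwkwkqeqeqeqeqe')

['wk', 'qe', 'qe']

`\1` is not a pattern — it's the concrete string captured by group 1, re-applied verbatim.
Scanning left to right: at [0:4] match 'wkwk', group 1 = 'wk'; at [6:10] match 'qeqe', group 1 = 'qe'; at [10:14] match 'qeqe', group 1 = 'qe'.
One capturing group, so `findall` returns just the captured substring from each match — 3 in all.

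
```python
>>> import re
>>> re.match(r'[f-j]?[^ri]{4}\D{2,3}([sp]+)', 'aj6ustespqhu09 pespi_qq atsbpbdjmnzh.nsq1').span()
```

(0, 9)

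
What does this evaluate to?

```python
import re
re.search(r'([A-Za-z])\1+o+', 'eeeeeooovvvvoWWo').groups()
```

The backreference `\1` re-matches whatever the first group consumed, character for character.
`re.search` tries every starting position until one works.
The match spans [0:8] → 'eeeeeooo'.
Captured: group 1 = 'e'.

('e',)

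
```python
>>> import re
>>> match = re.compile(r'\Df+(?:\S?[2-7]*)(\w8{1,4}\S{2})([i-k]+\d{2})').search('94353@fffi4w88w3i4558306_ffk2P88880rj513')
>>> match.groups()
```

('w88w3', 'i45')

Pattern: a non-digit, then one or more of a literal 'f'; then optionally a non-whitespace character, then zero or more of a character in [2-7] (non-capturing group); then a word character, then 1 to 4 of the literal '8', then exactly 2 of a non-whitespace character (captured); then one or more of a character in [i-k], then exactly 2 of a digit (captured).
Unlike `match`, `search` isn't anchored — it looks for the pattern anywhere in the string.
The match spans [5:19] → '@fffi4w88w3i45'.
Captured: group 1 = 'w88w3', group 2 = 'i45'.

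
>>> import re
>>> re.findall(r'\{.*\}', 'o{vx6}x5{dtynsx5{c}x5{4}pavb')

With no groups in the pattern, `findall` gives back each whole match — 1 here.

['{vx6}x5{dtynsx5{c}x5{4}']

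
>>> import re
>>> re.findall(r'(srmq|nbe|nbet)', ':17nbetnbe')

['nbe', 'nbe']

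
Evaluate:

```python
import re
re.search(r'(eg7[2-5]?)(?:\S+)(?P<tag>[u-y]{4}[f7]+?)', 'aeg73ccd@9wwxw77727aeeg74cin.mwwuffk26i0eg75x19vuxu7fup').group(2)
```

'vuxu7'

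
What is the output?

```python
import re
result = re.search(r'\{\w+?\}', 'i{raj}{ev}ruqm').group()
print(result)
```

{raj}

The match spans [1:6] → '{raj}'.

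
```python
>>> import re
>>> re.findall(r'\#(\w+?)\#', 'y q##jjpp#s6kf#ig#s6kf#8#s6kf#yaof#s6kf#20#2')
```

['jjpp', 'ig', '8', 'yaof', '20']

Scanning left to right: at [4:10] match '#jjpp#', group 1 = 'jjpp'; at [14:18] match '#ig#', group 1 = 'ig'; at [22:25] match '#8#', group 1 = '8'; at [29:35] match '#yaof#', group 1 = 'yaof'; at [39:43] match '#20#', group 1 = '20'.
With a single group, `findall` returns only what that group captured — 5 items.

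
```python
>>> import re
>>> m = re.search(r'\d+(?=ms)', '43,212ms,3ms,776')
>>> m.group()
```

The positive lookaround only admits positions where the adjacent text matches; those characters stay outside the span.
Unlike `match`, `search` isn't anchored — it looks for the pattern anywhere in the string.
The match spans [3:6] → '212'.

'212'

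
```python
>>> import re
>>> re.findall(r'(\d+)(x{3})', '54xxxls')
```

`findall` packs the 2 group values into a tuple for every match.

[('54', 'xxx')]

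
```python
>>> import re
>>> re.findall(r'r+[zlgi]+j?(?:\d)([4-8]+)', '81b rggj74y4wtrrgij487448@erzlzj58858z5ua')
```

['4', '87448', '8858']

This matches one or more of a literal 'r', then one or more of one of [zlgi], then optionally the literal 'j'; then a digit (non-capturing group); then one or more of a character in [4-8] (captured).
Matches: at [4:10] match 'rggj74', group 1 = '4'; at [14:25] match 'rrgij487448', group 1 = '87448'; at [27:37] match 'rzlzj58858', group 1 = '8858'.
`findall` collects group 1 from each match (3 total).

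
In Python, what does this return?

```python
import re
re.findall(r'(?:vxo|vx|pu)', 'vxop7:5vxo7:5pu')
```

Alternation isn't longest-match — the leftmost alternative that fits at this position is chosen.
Since nothing is captured, `findall` lists the 3 matched substrings directly.

['vxo', 'vxo', 'pu']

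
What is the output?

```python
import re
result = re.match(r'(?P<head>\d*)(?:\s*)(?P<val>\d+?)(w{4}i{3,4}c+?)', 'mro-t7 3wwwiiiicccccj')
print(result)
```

None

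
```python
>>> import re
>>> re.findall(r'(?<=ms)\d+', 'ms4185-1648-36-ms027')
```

['4185', '027']

The lookaround is zero-width — it requires the adjacent text to match without consuming it, so the asserted text isn't part of the match.
Scanning left to right: at [2:6] → '4185'; at [17:20] → '027'.
With no groups in the pattern, `findall` gives back each whole match — 2 here.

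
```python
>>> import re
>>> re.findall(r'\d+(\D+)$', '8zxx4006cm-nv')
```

One capturing group, so `findall` returns just the captured substring from the one match — 1 in all.

['cm-nv']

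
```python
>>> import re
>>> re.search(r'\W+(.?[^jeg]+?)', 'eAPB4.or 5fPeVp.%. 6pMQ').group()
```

'.or'

The match spans [5:8] → '.or'.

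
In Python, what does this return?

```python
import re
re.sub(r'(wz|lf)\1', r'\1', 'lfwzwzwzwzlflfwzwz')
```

After group 1 captures some text, `\1` only succeeds where that same text appears again.
Matches: at [2:6] → 'wzwz'; at [6:10] → 'wzwz'; at [10:14] → 'lflf'; at [14:18] → 'wzwz'.
Each match is replaced using the text its own group 1 captured.

'lfwzwzlfwz'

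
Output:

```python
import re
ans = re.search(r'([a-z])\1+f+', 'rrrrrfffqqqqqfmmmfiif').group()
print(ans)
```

rrrrrfff

After group 1 captures some text, `\1` only succeeds where that same text appears again.
The match spans [0:8] → 'rrrrrfff'.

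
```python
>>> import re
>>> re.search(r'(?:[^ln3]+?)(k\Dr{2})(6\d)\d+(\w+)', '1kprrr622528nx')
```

None

The pattern matches one or more of any character except [ln3] (lazy) (non-capturing group); then a literal 'k', then a non-digit, then exactly 2 of the literal 'r' (captured); then the literal '6', then a digit (captured); then one or more of a digit; then one or more of a word character (captured).
Here nothing in the string fits, so the call returns None.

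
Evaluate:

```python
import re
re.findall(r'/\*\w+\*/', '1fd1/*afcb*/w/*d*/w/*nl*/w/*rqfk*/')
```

['/*afcb*/', '/*d*/', '/*nl*/', '/*rqfk*/']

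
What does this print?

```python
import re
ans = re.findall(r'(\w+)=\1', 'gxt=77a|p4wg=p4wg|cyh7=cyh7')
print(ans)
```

['p4wg', 'cyh7']

After group 1 captures some text, `\1` only succeeds where that same text appears again.
Because there's exactly one group, `findall` drops the full match and keeps group 1 from each hit.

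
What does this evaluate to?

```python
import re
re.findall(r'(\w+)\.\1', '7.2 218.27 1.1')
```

['1']

`\1` has to match the exact text group 1 already captured.
Because there's exactly one group, `findall` drops the full match and keeps group 1 from the one hit.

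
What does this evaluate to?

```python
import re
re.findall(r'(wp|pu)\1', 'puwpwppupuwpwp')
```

After group 1 captures some text, `\1` only succeeds where that same text appears again.
Walking the string: at [2:6] match 'wpwp', group 1 = 'wp'; at [6:10] match 'pupu', group 1 = 'pu'; at [10:14] match 'wpwp', group 1 = 'wp'.
With a single group, `findall` returns only what that group captured — 3 items.

['wp', 'pu', 'wp']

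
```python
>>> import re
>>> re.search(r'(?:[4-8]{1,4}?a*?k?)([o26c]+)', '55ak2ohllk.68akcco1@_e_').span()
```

(0, 6)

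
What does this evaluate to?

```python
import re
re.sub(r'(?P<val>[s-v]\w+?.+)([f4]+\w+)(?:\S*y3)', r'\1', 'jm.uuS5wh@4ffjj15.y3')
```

Pattern: a character in [s-v], then one or more of a word character (lazy), then one or more of any character (captured as 'val'); then one or more of one of [f4], then one or more of a word character (captured); then zero or more of a non-whitespace character, then the literal 'y3' (non-capturing group).
Matches: at [3:20] → 'uuS5wh@4ffjj15.y3'.
The replacement refers to a captured group, so each match is rewritten using its own captured text.

'jm.uuS5wh@4f'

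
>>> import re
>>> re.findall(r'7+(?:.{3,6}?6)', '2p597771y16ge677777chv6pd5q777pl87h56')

['7771y16', '77777chv6', '777pl87h56']

The pattern matches one or more of a literal '7'; then 3 to 6 of any character (lazy), then the literal '6' (non-capturing group).
With the lazy modifier that quantifier settles for the fewest repetitions that let the rest of the pattern succeed (the atoms after it are unaffected and can still be greedy).
Matches: at [4:11] → '7771y16'; at [14:23] → '77777chv6'; at [27:37] → '777pl87h56'.
No capturing groups, so `findall` returns the 3 full match strings.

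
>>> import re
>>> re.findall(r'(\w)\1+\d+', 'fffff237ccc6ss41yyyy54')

`\1` has to match the exact text group 1 already captured.
Matches: at [0:8] match 'fffff237', group 1 = 'f'; at [8:12] match 'ccc6', group 1 = 'c'; at [12:16] match 'ss41', group 1 = 's'; at [16:22] match 'yyyy54', group 1 = 'y'.
Because there's exactly one group, `findall` drops the full match and keeps group 1 from each hit.

['f', 'c', 's', 'y']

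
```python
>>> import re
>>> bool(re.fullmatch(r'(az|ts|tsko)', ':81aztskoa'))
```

False

`re.fullmatch` requires the pattern to consume the entire string.
Here the string isn't matched end-to-end, so the call returns None, and `bool(None)` is False.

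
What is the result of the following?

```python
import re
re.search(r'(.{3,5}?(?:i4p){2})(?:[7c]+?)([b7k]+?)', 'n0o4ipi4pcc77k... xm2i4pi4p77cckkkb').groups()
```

('. xm2i4pi4p', '7')

The match spans [16:29] → '. xm2i4pi4p77'.
Captured: group 1 = '. xm2i4pi4p', group 2 = '7'.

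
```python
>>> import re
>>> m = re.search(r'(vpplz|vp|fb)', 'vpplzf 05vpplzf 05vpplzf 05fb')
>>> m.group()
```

`|` is ordered: at each position the engine commits to the first alternative that works.
The match spans [0:5] → 'vpplz'.

'vpplz'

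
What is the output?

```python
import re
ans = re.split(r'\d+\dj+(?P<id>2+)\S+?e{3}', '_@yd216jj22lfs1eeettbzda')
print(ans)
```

['_@yd', '22', 'ttbzda']

The pattern matches one or more of a digit; then a digit, then one or more of the literal 'j'; then one or more of a literal '2' (captured as 'id'); then one or more of a non-whitespace character (lazy), then exactly 3 of the literal 'e'.
`re.split` interleaves the captured-group text with the surrounding fragments.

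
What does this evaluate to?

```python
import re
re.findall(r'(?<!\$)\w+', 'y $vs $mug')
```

['y', 's', 'ug']

The negative lookahead/lookbehind blocks any match where the forbidden context is present.
No capturing groups, so `findall` returns the 3 full match strings.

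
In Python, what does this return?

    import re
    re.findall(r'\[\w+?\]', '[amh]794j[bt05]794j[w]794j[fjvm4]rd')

['[amh]', '[bt05]', '[w]', '[fjvm4]']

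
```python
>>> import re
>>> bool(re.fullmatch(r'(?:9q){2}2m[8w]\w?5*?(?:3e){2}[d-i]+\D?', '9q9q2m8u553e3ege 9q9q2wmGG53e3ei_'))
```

The pattern matches the literal '9q' repeated 2 times, then the literal '2m', then one of [8w]; then optionally a word character, then zero or more of a literal '5' (lazy), then the literal '3e' repeated 2 times; then one or more of a character in [d-i], then optionally a non-digit.
`re.fullmatch` requires the pattern to consume the entire string.
Here the pattern can't cover the whole string, so the call returns None, and `bool(None)` is False.

False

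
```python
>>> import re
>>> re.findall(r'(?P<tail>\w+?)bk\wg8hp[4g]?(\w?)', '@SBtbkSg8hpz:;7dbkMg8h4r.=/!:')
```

[('SBt', 'z')]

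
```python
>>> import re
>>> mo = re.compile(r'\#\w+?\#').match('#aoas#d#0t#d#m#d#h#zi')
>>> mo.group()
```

'#aoas#'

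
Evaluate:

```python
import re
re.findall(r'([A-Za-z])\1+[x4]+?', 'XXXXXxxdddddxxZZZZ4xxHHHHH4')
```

['X', 'd', 'Z', 'H']

A backreference is literal: `\1` must see the identical characters the first group matched.
Because there's exactly one group, `findall` drops the full match and keeps group 1 from each hit.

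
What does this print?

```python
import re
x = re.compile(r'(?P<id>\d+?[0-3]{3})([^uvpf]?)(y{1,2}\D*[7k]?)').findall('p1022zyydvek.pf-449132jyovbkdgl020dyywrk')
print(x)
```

[('1022', 'z', 'yydvek.pf-'), ('449132', 'j', 'yovbkdgl')]

Multiple groups make `findall` return tuples — one 3-tuple for each match.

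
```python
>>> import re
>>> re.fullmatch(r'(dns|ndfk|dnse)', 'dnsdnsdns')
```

None

For `fullmatch`, every character of the input must be accounted for by the pattern.
Here there's no way to consume every character, so the call returns None.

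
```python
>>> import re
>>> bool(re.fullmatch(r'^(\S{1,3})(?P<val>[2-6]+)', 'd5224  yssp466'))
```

False

Pattern: anchored at the start of the string; then 1 to 3 of a non-whitespace character (captured); then one or more of a character in [2-6] (captured as 'val').
`re.fullmatch` requires the pattern to consume the entire string.
Here the pattern can't cover the whole string, so the call returns None, and `bool(None)` is False.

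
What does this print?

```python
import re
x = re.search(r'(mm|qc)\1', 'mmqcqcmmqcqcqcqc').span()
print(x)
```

`\1` is not a pattern — it's the concrete string captured by group 1, re-applied verbatim.
The match spans [2:6] → 'qcqc'.

(2, 6)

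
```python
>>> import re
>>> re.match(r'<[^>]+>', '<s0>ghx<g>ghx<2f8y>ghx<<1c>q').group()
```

`re.match` won't scan ahead — the pattern has to work from the very first character.
The match spans [0:4] → '<s0>'.

'<s0>'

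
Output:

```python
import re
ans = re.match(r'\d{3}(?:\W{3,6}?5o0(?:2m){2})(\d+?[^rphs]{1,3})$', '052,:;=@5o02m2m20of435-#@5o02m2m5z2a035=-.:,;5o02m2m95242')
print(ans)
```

`re.match` only tries the pattern at the start of the string.
Here the string doesn't start with a match, so the call returns None.

None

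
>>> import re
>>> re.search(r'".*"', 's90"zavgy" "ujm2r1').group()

'"zavgy" "'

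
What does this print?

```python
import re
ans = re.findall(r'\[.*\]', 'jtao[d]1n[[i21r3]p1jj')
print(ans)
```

['[d]1n[[i21r3]']

Walking the string: at [4:17] → '[d]1n[[i21r3]'.
With no groups in the pattern, `findall` gives back each whole match — 1 here.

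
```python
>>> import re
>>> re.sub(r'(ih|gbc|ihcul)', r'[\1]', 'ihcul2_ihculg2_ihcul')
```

The regex engine tests alternatives in the order written; an earlier branch that matches wins even if a later one would match more.
Each match is replaced using the text its own group 1 captured.

'[ih]cul2_[ih]culg2_[ih]cul'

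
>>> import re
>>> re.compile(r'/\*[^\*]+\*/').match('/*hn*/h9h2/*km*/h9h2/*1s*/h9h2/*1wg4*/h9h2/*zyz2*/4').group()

`re.match` won't scan ahead — the pattern has to work from the very first character.
The match spans [0:6] → '/*hn*/'.

'/*hn*/'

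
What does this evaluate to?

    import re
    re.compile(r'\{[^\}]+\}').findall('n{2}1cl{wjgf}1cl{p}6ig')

`findall` yields the raw match text (3 of them) because the pattern has no groups.

['{2}', '{wjgf}', '{p}']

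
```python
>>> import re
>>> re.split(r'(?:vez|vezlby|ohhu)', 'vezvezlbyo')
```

Alternation isn't longest-match — the leftmost alternative that fits at this position is chosen.
Matches to split on: at [0:3] → 'vez'; at [3:6] → 'vez'.
The string is cut at each match, leaving 3 pieces.

['', '', 'lbyo']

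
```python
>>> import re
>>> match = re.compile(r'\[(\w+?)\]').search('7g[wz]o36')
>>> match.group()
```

'[wz]'

The match spans [2:6] → '[wz]'.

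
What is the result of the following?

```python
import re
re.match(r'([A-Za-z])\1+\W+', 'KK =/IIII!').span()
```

(0, 5)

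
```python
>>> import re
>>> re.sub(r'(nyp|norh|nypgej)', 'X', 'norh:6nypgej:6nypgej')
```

Alternation isn't longest-match — the leftmost alternative that fits at this position is chosen.
Matches: at [0:4] → 'norh'; at [6:9] → 'nyp'; at [14:17] → 'nyp'.
Every occurrence is swapped for 'X'.

'X:6Xgej:6Xgej'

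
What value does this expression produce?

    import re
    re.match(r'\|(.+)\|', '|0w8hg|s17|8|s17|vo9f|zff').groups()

('0w8hg|s17|8|s17|vo9f',)

The match spans [0:22] → '|0w8hg|s17|8|s17|vo9f|'.
Captured: group 1 = '0w8hg|s17|8|s17|vo9f'.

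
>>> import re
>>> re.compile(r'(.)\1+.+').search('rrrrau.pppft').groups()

('r',)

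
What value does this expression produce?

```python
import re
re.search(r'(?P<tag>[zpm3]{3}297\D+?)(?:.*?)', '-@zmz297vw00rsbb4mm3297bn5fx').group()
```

This matches exactly 3 of one of [zpm3], then the literal '297', then one or more of a non-digit (lazy) (captured as 'tag'); then zero or more of any character (lazy) (non-capturing group).
A non-greedy quantifier consumes as few characters as it can — just enough that the remainder of the pattern still matches from where it stops; whatever follows it matches normally.
Unlike `match`, `search` isn't anchored — it looks for the pattern anywhere in the string.
The match spans [2:9] → 'zmz297v'.
Captured: group 1 = 'zmz297v'.

'zmz297v'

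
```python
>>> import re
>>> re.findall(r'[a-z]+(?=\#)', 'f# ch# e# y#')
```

['f', 'ch', 'e', 'y']

The `(?=…)`/`(?<=…)` assertion just peeks at neighbouring text; it doesn't advance the match position.
Scanning left to right: at [0:1] → 'f'; at [3:5] → 'ch'; at [7:8] → 'e'; at [10:11] → 'y'.
Since nothing is captured, `findall` lists the 4 matched substrings directly.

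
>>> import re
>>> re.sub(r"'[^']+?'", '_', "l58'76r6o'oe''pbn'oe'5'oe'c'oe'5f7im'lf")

Matches: at [3:10] → "'76r6o'"; at [13:18] → "'pbn'"; at [20:23] → "'5'"; at [25:28] → "'c'"; at [30:37] → "'5f7im'".
Each match is replaced by '_'.

"l58_oe'_oe_oe_oe_lf"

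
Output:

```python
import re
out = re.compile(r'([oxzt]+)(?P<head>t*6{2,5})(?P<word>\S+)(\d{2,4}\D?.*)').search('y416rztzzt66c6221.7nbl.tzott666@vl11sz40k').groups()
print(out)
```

The match spans [5:41] → 'ztzzt66c6221.7nbl.tzott666@vl11sz40k'.
Captured: group 1 = 'ztzzt', group 2 = '66', group 3 = 'c6221.7nbl.tzott666@vl11sz', group 4 = '40k'.

('ztzzt', '66', 'c6221.7nbl.tzott666@vl11sz', '40k')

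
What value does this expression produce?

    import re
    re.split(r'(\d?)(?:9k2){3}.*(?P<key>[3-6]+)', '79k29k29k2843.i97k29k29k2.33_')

['', '7', '3', '_']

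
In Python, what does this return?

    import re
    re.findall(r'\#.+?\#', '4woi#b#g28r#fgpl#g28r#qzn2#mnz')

Scanning left to right: at [4:7] → '#b#'; at [11:17] → '#fgpl#'; at [21:27] → '#qzn2#'.
With no groups in the pattern, `findall` gives back each whole match — 3 here.

['#b#', '#fgpl#', '#qzn2#']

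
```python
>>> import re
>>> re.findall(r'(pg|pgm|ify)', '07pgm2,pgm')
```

['pg', 'pg']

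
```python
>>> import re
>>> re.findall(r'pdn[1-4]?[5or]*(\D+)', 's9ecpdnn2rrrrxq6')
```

['n']

This matches the literal 'pdn', then optionally a character in [1-4]; then zero or more of one of [5or]; then one or more of a non-digit (captured).
Walking the string: at [4:8] match 'pdnn', group 1 = 'n'.
One capturing group, so `findall` returns just the captured substring from the one match — 1 in all.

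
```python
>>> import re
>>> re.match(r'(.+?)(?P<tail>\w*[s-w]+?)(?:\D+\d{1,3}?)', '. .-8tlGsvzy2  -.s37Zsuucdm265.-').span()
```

(0, 13)

`re.match` only tries the pattern at the start of the string.
The match spans [0:13] → '. .-8tlGsvzy2'.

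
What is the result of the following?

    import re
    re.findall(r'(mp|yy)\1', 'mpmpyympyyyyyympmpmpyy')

['mp', 'yy', 'mp']

`\1` has to match the exact text group 1 already captured.
With a single group, `findall` returns only what that group captured — 3 items.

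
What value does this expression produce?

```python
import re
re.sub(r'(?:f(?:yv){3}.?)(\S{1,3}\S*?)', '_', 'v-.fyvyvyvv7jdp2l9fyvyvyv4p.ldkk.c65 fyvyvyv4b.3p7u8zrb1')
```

'v-._p2l9_dkk.c65 _p7u8zrb1'

This matches the literal 'f', then the literal 'yv' repeated 3 times, then optionally any character (non-capturing group); then 1 to 3 of a non-whitespace character, then zero or more of a non-whitespace character (lazy) (captured).
The `?` after the quantifier makes it lazy — it takes as little as possible before letting the rest of the pattern try.
Matches: at [3:14] → 'fyvyvyvv7jd'; at [18:29] → 'fyvyvyv4p.l'; at [37:48] → 'fyvyvyv4b.3'.
Every occurrence is swapped for '_'.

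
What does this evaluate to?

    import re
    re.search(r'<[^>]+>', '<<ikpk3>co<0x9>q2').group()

The match spans [0:8] → '<<ikpk3>'.

'<<ikpk3>'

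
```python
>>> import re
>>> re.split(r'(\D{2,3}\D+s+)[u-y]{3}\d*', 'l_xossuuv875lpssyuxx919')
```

The pattern matches 2 to 3 of a non-digit, then one or more of a non-digit, then one or more of a literal 's' (captured); then exactly 3 of a character in [u-y], then zero or more of a digit.
Matches to split on: at [0:12] → 'l_xossuuv875'; at [12:19] → 'lpssyux'.
Because the pattern has a capturing group, `split` also inserts each captured text between the pieces.

['', 'l_xoss', '', 'lpss', 'x919']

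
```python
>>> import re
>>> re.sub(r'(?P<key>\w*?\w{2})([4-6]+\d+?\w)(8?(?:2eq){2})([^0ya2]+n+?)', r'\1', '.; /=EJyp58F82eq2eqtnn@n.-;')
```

'.; /=EJyp.-;'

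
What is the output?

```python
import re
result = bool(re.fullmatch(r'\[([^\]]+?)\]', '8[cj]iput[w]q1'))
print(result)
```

False

`re.fullmatch` requires the pattern to consume the entire string.
Here the string isn't matched end-to-end, so the call returns None, and `bool(None)` is False.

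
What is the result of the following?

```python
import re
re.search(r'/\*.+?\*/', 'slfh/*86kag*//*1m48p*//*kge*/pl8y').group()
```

'/*86kag*/'

Lazy quantifiers expand one character at a time until the remainder of the pattern can match.
`search` walks the string left to right and returns the first match it finds.
The match spans [4:13] → '/*86kag*/'.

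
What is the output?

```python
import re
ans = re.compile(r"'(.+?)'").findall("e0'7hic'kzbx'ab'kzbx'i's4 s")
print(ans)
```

Because the quantifier is non-greedy, it stops expanding at the earliest point where the rest of the pattern can succeed.
With a single group, `findall` returns only what that group captured — 3 items.

['7hic', 'ab', 'i']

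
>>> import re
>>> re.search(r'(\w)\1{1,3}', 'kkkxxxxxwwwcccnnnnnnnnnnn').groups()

('k',)

The match spans [0:3] → 'kkk'.
Captured: group 1 = 'k'.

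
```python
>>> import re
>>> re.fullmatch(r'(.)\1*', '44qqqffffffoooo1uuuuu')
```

The backreference `\1` re-matches whatever the first group consumed, character for character.
For `fullmatch`, every character of the input must be accounted for by the pattern.
Here the pattern can't cover the whole string, so the call returns None.

None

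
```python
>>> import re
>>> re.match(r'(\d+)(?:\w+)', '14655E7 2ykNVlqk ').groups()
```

('14655',)

The match spans [0:7] → '14655E7'.
Captured: group 1 = '14655'.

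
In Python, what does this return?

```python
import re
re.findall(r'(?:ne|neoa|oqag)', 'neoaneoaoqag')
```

Alternation tries branches left to right and keeps the first one that lets the overall match succeed at that position.
`findall` yields the raw match text (3 of them) because the pattern has no groups.

['ne', 'ne', 'oqag']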